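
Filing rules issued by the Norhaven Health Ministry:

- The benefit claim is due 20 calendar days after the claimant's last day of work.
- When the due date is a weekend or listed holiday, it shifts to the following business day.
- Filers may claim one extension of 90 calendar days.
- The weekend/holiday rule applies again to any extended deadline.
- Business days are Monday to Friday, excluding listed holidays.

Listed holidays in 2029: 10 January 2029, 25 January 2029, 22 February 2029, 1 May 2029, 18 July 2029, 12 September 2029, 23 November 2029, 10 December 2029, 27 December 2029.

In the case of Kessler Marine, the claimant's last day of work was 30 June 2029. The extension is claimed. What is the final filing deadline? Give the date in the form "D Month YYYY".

18 October 2029

From 30 June 2029, 20 calendar days later is 20 July 2029.
20 July 2029 falls on a Friday, which is a business day, so no adjustment is needed.
The 90-calendar-day extension moves the deadline from 20 July 2029 to 18 October 2029.
18 October 2029 falls on a Thursday, which is a business day, so no adjustment is needed.
The final due date is 18 October 2029.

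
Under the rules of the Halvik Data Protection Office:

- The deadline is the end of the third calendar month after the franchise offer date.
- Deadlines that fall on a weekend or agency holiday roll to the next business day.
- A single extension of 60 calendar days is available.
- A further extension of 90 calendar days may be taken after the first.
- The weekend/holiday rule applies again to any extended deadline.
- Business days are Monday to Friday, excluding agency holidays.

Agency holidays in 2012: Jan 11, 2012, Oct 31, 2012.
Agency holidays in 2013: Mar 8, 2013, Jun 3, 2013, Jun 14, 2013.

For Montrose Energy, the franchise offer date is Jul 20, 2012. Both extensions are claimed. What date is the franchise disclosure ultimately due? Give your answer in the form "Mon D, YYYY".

The third month after Jul 20, 2012 is October 2012, whose last day is Oct 31, 2012.
Because Oct 31, 2012 is a listed holiday, the deadline becomes Nov 1, 2012 (Thursday).
The 60-calendar-day extension moves the deadline from Nov 1, 2012 to Dec 31, 2012.
Dec 31, 2012 (Monday) is already a business day.
Applying the 90-calendar-day extension: Dec 31, 2012 + 90 days = Mar 31, 2013.
Mar 31, 2013 is a Sunday; the next business day is Apr 1, 2013 (Monday).
So the filing is due Apr 1, 2013.

Apr 1, 2013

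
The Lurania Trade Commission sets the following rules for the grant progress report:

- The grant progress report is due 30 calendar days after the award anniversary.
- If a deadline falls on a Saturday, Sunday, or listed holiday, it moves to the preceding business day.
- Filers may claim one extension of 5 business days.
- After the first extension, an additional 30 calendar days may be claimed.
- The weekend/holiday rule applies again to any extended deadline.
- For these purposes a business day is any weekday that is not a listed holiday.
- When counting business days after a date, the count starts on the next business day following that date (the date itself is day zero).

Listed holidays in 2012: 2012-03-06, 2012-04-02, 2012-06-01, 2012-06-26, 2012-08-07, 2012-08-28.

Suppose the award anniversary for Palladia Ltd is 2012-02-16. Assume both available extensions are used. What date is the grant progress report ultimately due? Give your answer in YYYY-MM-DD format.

Trigger date 2012-02-16 + 30 calendar days = 2012-03-17.
2012-03-17 falls on a Saturday. Rolling to the preceding business day gives 2012-03-16, a Friday.
Applying the 5-business-day extension: 5 business days after 2012-03-16 is 2012-03-23.
Since 2012-03-23 is a Friday and not a holiday, the date is unchanged.
Add the 30 calendar-day extension to 2012-03-23: 2012-04-22.
2012-04-22 is a Sunday, so it moves to the preceding business day, 2012-04-20 (Friday).
Deadline: 2012-04-20.

2012-04-20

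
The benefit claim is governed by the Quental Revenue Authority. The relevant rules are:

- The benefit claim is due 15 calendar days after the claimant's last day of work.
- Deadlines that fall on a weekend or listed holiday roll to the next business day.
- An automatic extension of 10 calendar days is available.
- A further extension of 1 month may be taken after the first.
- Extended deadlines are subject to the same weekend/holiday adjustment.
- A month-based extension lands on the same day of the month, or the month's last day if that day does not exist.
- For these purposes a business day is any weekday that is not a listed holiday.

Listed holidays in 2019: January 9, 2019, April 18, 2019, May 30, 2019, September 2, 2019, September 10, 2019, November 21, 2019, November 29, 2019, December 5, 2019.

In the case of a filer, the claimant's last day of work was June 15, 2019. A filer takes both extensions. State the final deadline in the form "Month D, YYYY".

August 12, 2019

From June 15, 2019, 15 calendar days later is June 30, 2019.
June 30, 2019 falls on a Sunday. Rolling to the next business day gives July 1, 2019, a Monday.
The 10-calendar-day extension moves the deadline from July 1, 2019 to July 11, 2019.
July 11, 2019 is a Thursday and not a listed holiday, so it stands.
The 1 month extension carries July 11, 2019 to August 11, 2019.
August 11, 2019 falls on a Sunday. Rolling to the next business day gives August 12, 2019, a Monday.
So the filing is due August 12, 2019.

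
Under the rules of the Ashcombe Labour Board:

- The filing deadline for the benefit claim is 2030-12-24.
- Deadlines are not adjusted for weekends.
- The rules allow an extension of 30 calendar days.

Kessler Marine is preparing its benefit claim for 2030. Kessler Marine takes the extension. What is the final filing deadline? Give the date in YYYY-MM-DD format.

2031-01-23

Start from the fixed due date, 2030-12-24.
2030-12-24 falls on a Tuesday. The rules make no weekend/holiday allowance, so it remains 2030-12-24.
Add the 30 calendar-day extension to 2030-12-24: 2031-01-23.
2031-01-23 is a Thursday; no weekend or holiday adjustment applies.
Final deadline: 2031-01-23.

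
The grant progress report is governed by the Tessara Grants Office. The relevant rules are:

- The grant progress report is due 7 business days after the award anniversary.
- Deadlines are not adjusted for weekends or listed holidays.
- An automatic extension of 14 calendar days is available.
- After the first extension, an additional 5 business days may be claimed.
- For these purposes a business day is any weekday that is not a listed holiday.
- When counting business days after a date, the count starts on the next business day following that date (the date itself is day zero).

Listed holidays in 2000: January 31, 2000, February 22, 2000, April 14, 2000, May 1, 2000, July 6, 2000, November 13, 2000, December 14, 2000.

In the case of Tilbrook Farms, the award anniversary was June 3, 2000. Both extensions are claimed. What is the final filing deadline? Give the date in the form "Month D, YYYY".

July 4, 2000

Counting 7 business days after June 3, 2000 (skipping weekends and listed holidays) reaches June 13, 2000.
No adjustment is made for weekends or holidays, so June 13, 2000 stands.
Add the 14 calendar-day extension to June 13, 2000: June 27, 2000.
No adjustment is made for weekends or holidays, so June 27, 2000 stands.
The 5-business-day extension runs from June 27, 2000 to July 4, 2000.
July 4, 2000 is a Tuesday; no weekend or holiday adjustment applies.
So the filing is due July 4, 2000.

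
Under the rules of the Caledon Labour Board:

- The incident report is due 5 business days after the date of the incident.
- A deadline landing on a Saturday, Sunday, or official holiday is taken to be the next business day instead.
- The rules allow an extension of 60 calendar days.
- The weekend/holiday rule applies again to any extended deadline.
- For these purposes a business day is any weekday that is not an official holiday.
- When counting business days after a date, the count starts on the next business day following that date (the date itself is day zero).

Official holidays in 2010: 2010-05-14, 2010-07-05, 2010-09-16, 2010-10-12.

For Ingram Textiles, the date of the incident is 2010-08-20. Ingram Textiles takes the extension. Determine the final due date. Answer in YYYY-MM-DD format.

Counting 5 business days after 2010-08-20 (skipping weekends and listed holidays) reaches 2010-08-27.
2010-08-27 (Friday) is already a business day.
With the 60-day extension, 2010-08-27 becomes 2010-10-26.
2010-10-26 (Tuesday) is already a business day.
Final deadline: 2010-10-26.

2010-10-26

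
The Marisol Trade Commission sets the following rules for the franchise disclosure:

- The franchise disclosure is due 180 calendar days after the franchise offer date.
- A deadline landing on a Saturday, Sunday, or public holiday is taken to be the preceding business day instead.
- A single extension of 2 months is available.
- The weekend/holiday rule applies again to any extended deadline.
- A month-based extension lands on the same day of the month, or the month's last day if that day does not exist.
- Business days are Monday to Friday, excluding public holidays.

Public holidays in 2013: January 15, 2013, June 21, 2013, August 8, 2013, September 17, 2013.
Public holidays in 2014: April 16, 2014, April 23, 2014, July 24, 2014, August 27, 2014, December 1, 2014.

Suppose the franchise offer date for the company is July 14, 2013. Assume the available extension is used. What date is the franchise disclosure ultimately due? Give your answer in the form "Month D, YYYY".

March 10, 2014

Adding 180 calendar days to July 14, 2013 gives January 10, 2014.
January 10, 2014 falls on a Friday, which is a business day, so no adjustment is needed.
Add 2 months to January 10, 2014: March 10, 2014.
March 10, 2014 is a Monday and not a listed holiday, so it stands.
Final deadline: March 10, 2014.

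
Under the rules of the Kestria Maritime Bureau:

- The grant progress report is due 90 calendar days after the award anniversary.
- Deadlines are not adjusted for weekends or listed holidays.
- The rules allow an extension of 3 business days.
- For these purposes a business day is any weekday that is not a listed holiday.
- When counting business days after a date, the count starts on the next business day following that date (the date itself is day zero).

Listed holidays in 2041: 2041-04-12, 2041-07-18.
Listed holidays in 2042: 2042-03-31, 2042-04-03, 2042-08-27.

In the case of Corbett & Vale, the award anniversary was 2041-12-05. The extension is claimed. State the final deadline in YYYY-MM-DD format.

From 2041-12-05, 90 calendar days later is 2042-03-05.
2042-03-05 is a Wednesday; no weekend or holiday adjustment applies.
Applying the 3-business-day extension: 3 business days after 2042-03-05 is 2042-03-10.
No adjustment is made for weekends or holidays, so 2042-03-10 stands.
Final deadline: 2042-03-10.

2042-03-10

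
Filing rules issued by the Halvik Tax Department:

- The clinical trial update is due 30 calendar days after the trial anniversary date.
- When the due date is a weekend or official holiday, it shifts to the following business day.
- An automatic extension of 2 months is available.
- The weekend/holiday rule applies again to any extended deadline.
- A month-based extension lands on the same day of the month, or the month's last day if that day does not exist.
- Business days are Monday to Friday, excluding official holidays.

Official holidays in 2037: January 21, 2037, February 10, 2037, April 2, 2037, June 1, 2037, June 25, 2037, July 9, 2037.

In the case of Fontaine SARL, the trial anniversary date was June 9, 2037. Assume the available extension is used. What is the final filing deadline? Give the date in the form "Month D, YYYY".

September 10, 2037

Trigger date June 9, 2037 + 30 calendar days = July 9, 2037.
July 9, 2037 is a listed holiday, so it moves to the next business day, July 10, 2037 (Friday).
Add 2 months to July 10, 2037: September 10, 2037.
September 10, 2037 falls on a Thursday, which is a business day, so no adjustment is needed.
So the filing is due September 10, 2037.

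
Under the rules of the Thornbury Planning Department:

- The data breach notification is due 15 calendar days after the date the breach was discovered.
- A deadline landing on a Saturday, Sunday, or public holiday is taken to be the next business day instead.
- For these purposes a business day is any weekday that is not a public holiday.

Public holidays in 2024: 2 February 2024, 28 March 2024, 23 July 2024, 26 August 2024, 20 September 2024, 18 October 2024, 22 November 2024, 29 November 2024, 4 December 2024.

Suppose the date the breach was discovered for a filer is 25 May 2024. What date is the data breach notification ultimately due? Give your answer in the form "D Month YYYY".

15 calendar days after 25 May 2024 is 9 June 2024.
9 June 2024 is a Sunday; the next business day is 10 June 2024 (Monday).
The final due date is 10 June 2024.

10 June 2024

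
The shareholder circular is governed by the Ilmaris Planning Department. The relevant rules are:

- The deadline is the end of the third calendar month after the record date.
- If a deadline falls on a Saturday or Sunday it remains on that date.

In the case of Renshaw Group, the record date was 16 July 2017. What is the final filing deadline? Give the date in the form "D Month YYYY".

3 months after 16 July 2017 falls in October 2017; the last day of that month is 31 October 2017.
31 October 2017 is a Tuesday; no weekend or holiday adjustment applies.
The final due date is 31 October 2017.

31 October 2017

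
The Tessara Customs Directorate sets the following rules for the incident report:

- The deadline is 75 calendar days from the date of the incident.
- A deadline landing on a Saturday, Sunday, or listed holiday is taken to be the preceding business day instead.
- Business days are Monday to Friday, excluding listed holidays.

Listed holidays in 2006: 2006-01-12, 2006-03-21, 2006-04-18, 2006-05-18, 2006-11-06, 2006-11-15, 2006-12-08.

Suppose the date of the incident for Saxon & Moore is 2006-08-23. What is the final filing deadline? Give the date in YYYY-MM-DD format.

From 2006-08-23, 75 calendar days later is 2006-11-06.
Because 2006-11-06 is a listed holiday, the deadline becomes 2006-11-03 (Friday).
The final due date is 2006-11-03.

2006-11-03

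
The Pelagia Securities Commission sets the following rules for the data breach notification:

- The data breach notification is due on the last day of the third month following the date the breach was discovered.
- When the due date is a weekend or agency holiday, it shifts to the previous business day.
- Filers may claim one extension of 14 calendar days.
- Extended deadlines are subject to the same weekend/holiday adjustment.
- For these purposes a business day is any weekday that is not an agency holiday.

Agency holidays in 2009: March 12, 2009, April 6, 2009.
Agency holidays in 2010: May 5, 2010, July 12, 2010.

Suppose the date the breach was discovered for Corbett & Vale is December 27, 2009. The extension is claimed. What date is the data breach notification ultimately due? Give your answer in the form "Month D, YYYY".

3 months after December 27, 2009 falls in March 2010; the last day of that month is March 31, 2010.
Since March 31, 2010 is a Wednesday and not a holiday, the date is unchanged.
With the 14-day extension, March 31, 2010 becomes April 14, 2010.
April 14, 2010 (Wednesday) is already a business day.
So the filing is due April 14, 2010.

April 14, 2010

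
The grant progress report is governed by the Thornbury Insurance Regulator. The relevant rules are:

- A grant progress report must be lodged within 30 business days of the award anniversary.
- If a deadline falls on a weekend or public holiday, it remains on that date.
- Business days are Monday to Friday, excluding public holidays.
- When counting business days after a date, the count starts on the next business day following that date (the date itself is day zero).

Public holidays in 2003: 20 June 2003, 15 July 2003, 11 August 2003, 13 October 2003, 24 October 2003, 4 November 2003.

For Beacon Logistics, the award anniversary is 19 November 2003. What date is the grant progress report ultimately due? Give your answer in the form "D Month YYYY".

31 December 2003

30 business days after 19 November 2003, excluding weekends and holidays, is 31 December 2003.
No adjustment is made for weekends or holidays, so 31 December 2003 stands.
The final due date is 31 December 2003.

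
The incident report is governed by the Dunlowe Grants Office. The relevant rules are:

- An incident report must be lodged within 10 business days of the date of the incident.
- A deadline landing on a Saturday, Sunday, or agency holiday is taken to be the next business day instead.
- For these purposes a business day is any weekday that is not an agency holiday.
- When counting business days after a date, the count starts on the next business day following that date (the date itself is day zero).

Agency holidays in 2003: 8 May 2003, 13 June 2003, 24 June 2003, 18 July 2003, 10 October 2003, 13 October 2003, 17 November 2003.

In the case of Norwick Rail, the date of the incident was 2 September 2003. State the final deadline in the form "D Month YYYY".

10 business days after 2 September 2003, excluding weekends and holidays, is 16 September 2003.
16 September 2003 is a Tuesday and not a listed holiday, so it stands.
Final deadline: 16 September 2003.

16 September 2003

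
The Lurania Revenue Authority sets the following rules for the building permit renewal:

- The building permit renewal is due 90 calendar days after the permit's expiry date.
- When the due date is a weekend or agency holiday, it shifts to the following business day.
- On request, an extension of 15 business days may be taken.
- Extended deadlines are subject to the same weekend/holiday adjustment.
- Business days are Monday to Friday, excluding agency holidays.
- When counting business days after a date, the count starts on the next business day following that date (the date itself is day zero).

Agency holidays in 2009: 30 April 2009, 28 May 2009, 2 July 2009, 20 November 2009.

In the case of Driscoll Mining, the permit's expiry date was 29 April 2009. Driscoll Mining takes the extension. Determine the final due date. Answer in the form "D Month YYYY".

18 August 2009

From 29 April 2009, 90 calendar days later is 28 July 2009.
28 July 2009 falls on a Tuesday, which is a business day, so no adjustment is needed.
The 15-business-day extension runs from 28 July 2009 to 18 August 2009.
Since 18 August 2009 is a Tuesday and not a holiday, the date is unchanged.
So the filing is due 18 August 2009.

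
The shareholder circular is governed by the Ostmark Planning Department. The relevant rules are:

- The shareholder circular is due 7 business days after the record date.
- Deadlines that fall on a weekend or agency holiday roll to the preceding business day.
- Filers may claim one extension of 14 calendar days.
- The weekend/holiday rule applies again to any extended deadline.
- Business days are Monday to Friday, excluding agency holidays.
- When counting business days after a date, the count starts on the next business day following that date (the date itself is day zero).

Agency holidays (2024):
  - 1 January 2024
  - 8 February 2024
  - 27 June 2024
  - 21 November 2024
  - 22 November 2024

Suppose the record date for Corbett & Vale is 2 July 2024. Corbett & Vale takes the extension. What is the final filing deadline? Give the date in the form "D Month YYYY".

7 business days after 2 July 2024, excluding weekends and holidays, is 11 July 2024.
11 July 2024 falls on a Thursday, which is a business day, so no adjustment is needed.
Add the 14 calendar-day extension to 11 July 2024: 25 July 2024.
Since 25 July 2024 is a Thursday and not a holiday, the date is unchanged.
Final deadline: 25 July 2024.

25 July 2024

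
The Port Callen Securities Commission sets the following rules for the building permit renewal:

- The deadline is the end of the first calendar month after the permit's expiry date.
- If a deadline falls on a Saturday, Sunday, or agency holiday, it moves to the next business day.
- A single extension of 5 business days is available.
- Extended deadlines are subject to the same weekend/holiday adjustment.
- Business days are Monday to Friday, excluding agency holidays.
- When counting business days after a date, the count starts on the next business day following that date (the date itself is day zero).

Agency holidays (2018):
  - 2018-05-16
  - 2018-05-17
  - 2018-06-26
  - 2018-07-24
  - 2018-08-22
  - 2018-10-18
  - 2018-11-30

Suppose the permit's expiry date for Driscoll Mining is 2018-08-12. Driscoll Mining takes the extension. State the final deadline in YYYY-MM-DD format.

2018-10-08

The first month after 2018-08-12 is September 2018, whose last day is 2018-09-30.
2018-09-30 is a Sunday; the next business day is 2018-10-01 (Monday).
Counting 5 further business days from 2018-10-01 reaches 2018-10-08.
2018-10-08 (Monday) is already a business day.
Final deadline: 2018-10-08.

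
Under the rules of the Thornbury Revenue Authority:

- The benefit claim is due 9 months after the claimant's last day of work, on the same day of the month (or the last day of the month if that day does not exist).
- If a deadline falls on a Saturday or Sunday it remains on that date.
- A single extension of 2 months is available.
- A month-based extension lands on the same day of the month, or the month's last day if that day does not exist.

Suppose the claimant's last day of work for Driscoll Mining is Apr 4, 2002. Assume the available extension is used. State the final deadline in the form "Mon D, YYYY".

Mar 4, 2003

Moving 9 months forward from Apr 4, 2002 on the corresponding day gives Jan 4, 2003.
Jan 4, 2003 is a Saturday; no weekend or holiday adjustment applies.
Add 2 months to Jan 4, 2003: Mar 4, 2003.
Mar 4, 2003 is a Tuesday; no weekend or holiday adjustment applies.
Deadline: Mar 4, 2003.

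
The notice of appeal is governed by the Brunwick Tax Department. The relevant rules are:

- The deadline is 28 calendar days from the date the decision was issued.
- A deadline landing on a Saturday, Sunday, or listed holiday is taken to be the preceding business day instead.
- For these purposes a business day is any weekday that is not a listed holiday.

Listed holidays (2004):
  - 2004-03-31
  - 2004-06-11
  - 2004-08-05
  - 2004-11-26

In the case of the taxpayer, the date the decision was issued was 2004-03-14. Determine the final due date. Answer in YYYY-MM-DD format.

2004-04-09

Adding 28 calendar days to 2004-03-14 gives 2004-04-11.
Because 2004-04-11 is a Sunday, the deadline becomes 2004-04-09 (Friday).
The final due date is 2004-04-09.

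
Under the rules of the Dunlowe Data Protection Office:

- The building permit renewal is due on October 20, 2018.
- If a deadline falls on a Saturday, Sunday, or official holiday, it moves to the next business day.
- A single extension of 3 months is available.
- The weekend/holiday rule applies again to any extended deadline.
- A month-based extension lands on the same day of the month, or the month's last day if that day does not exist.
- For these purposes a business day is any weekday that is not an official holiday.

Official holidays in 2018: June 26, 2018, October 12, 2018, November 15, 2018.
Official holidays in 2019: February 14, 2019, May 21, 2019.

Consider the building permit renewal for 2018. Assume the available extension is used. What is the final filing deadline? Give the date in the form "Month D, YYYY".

The statutory due date is October 20, 2018.
Because October 20, 2018 is a Saturday, the deadline becomes October 22, 2018 (Monday).
Applying the 3 months extension: 3 months after October 22, 2018 is January 22, 2019.
January 22, 2019 is a Tuesday and not a listed holiday, so it stands.
Final deadline: January 22, 2019.

January 22, 2019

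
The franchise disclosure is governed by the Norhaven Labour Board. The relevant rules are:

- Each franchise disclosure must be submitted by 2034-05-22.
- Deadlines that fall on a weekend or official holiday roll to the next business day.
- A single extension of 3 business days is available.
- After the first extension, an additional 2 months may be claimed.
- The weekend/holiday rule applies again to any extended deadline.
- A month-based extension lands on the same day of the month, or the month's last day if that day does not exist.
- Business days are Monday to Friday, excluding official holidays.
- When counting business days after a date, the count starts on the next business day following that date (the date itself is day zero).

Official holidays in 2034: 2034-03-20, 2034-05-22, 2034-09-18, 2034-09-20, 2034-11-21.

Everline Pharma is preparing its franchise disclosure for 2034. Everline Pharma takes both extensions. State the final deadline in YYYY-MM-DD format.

2034-07-26

Start from the fixed due date, 2034-05-22.
2034-05-22 falls on a listed holiday. Rolling to the next business day gives 2034-05-23, a Tuesday.
Counting 3 further business days from 2034-05-23 reaches 2034-05-26.
2034-05-26 falls on a Friday, which is a business day, so no adjustment is needed.
Add 2 months to 2034-05-26: 2034-07-26.
Since 2034-07-26 is a Wednesday and not a holiday, the date is unchanged.
The final due date is 2034-07-26.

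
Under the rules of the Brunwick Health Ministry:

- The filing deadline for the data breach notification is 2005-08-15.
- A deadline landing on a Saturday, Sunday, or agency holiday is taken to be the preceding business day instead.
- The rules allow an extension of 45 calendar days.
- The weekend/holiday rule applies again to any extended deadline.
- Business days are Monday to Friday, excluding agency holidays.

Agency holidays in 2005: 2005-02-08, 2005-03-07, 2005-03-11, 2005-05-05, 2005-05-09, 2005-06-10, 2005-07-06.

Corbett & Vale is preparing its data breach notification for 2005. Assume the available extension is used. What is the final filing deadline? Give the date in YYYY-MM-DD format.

The stated deadline is 2005-08-15.
2005-08-15 (Monday) is already a business day.
Add the 45 calendar-day extension to 2005-08-15: 2005-09-29.
Since 2005-09-29 is a Thursday and not a holiday, the date is unchanged.
The final due date is 2005-09-29.

2005-09-29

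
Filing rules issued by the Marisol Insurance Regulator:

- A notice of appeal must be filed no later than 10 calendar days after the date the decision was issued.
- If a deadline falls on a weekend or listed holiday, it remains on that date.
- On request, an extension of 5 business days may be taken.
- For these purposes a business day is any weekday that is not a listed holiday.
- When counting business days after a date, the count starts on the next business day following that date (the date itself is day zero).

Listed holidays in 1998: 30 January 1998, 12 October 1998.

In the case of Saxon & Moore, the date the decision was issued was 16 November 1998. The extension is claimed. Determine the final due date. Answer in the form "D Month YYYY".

10 calendar days after 16 November 1998 is 26 November 1998.
No adjustment is made for weekends or holidays, so 26 November 1998 stands.
Counting 5 further business days from 26 November 1998 reaches 3 December 1998.
3 December 1998 falls on a Thursday. The rules make no weekend/holiday allowance, so it remains 3 December 1998.
Final deadline: 3 December 1998.

3 December 1998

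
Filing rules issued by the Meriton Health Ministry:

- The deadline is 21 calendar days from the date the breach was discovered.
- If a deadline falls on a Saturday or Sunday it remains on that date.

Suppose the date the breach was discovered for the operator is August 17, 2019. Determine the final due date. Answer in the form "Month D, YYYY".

September 7, 2019

From August 17, 2019, 21 calendar days later is September 7, 2019.
September 7, 2019 is a Saturday; no weekend or holiday adjustment applies.
Final deadline: September 7, 2019.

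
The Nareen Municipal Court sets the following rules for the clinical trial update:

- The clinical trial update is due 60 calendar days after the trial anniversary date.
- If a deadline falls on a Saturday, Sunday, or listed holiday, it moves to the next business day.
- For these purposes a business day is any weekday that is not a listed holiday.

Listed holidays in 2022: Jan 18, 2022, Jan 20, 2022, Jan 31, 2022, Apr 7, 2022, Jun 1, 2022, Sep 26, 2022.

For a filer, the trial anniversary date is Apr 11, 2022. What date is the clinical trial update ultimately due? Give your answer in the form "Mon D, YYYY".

Jun 10, 2022

From Apr 11, 2022, 60 calendar days later is Jun 10, 2022.
Jun 10, 2022 (Friday) is already a business day.
So the filing is due Jun 10, 2022.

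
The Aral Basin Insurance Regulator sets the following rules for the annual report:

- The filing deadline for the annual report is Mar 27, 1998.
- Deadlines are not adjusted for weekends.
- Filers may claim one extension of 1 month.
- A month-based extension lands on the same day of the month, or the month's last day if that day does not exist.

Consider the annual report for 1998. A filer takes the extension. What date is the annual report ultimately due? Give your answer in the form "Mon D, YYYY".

The stated deadline is Mar 27, 1998.
No adjustment is made for weekends or holidays, so Mar 27, 1998 stands.
Add 1 month to Mar 27, 1998: Apr 27, 1998.
Apr 27, 1998 falls on a Monday. The rules make no weekend/holiday allowance, so it remains Apr 27, 1998.
So the filing is due Apr 27, 1998.

Apr 27, 1998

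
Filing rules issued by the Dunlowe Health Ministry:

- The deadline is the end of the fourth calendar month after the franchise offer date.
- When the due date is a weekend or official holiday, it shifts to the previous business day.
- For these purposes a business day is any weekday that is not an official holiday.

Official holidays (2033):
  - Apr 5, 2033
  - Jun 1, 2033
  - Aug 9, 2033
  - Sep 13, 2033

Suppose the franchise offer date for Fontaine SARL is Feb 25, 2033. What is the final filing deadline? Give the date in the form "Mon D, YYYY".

Jun 30, 2033

The fourth month after Feb 25, 2033 is June 2033, whose last day is Jun 30, 2033.
Jun 30, 2033 (Thursday) is already a business day.
The final due date is Jun 30, 2033.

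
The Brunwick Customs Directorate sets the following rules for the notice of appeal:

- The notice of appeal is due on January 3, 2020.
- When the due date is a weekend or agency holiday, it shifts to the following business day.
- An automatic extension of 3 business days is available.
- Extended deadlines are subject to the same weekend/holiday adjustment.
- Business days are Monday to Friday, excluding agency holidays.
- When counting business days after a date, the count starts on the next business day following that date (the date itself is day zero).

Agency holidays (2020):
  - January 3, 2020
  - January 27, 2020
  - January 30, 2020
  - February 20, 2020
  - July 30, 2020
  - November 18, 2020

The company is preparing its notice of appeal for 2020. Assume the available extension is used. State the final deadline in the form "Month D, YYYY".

Start from the fixed due date, January 3, 2020.
January 3, 2020 falls on a listed holiday. Rolling to the next business day gives January 6, 2020, a Monday.
Counting 3 further business days from January 6, 2020 reaches January 9, 2020.
January 9, 2020 is a Thursday and not a listed holiday, so it stands.
Deadline: January 9, 2020.

January 9, 2020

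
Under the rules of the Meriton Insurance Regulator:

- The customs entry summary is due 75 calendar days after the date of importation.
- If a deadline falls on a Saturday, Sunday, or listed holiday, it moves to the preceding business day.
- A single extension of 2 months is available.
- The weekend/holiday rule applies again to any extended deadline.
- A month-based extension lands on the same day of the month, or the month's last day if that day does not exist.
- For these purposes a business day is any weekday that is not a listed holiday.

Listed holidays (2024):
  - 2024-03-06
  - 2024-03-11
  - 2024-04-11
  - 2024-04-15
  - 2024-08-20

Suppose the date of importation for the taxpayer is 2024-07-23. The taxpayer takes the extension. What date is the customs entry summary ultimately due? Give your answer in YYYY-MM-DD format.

Adding 75 calendar days to 2024-07-23 gives 2024-10-06.
2024-10-06 falls on a Sunday. Rolling to the preceding business day gives 2024-10-04, a Friday.
Add 2 months to 2024-10-04: 2024-12-04.
2024-12-04 (Wednesday) is already a business day.
Final deadline: 2024-12-04.

2024-12-04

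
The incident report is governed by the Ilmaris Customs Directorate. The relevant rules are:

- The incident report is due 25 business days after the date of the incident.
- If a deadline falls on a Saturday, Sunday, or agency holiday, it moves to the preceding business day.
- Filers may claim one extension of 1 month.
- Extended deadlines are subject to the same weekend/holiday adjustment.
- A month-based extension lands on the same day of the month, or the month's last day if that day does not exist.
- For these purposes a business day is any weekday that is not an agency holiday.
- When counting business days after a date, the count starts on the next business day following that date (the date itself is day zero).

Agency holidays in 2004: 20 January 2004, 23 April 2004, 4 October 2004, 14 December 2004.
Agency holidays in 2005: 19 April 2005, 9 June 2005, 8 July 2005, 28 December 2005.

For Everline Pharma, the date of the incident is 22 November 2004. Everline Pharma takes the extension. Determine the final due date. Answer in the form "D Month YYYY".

Counting 25 business days after 22 November 2004 (skipping weekends and listed holidays) reaches 28 December 2004.
28 December 2004 falls on a Tuesday, which is a business day, so no adjustment is needed.
The 1 month extension carries 28 December 2004 to 28 January 2005.
28 January 2005 is a Friday and not a listed holiday, so it stands.
The final due date is 28 January 2005.

28 January 2005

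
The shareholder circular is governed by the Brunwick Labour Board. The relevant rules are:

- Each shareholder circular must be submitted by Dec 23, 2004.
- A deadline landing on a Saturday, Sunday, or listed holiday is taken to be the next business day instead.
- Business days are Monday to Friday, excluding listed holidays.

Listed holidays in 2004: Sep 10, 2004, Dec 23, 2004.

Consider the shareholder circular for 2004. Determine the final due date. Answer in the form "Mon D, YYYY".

Start from the fixed due date, Dec 23, 2004.
Dec 23, 2004 is a listed holiday, so it moves to the next business day, Dec 24, 2004 (Friday).
So the filing is due Dec 24, 2004.

Dec 24, 2004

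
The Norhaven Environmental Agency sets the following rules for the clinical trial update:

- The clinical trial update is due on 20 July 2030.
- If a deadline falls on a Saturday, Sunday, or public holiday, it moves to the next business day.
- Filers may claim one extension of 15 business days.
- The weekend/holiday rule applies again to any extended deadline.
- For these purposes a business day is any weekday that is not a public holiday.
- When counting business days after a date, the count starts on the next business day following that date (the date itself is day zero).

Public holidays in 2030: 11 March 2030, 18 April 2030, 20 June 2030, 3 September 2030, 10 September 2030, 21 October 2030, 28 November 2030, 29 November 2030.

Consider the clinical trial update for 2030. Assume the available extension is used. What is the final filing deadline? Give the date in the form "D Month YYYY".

12 August 2030

Start from the fixed due date, 20 July 2030.
20 July 2030 is a Saturday; the next business day is 22 July 2030 (Monday).
Counting 15 further business days from 22 July 2030 reaches 12 August 2030.
12 August 2030 falls on a Monday, which is a business day, so no adjustment is needed.
The final due date is 12 August 2030.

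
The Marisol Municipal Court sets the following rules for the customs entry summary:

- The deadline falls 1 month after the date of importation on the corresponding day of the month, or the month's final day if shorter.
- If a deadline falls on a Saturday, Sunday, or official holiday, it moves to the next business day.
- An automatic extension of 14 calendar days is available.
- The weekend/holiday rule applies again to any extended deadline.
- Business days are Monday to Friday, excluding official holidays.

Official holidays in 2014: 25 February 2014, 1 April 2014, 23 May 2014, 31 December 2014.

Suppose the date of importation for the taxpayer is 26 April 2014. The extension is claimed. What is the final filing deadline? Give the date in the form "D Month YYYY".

Moving 1 month forward from 26 April 2014 on the corresponding day gives 26 May 2014.
26 May 2014 (Monday) is already a business day.
The 14-calendar-day extension moves the deadline from 26 May 2014 to 9 June 2014.
9 June 2014 falls on a Monday, which is a business day, so no adjustment is needed.
Deadline: 9 June 2014.

9 June 2014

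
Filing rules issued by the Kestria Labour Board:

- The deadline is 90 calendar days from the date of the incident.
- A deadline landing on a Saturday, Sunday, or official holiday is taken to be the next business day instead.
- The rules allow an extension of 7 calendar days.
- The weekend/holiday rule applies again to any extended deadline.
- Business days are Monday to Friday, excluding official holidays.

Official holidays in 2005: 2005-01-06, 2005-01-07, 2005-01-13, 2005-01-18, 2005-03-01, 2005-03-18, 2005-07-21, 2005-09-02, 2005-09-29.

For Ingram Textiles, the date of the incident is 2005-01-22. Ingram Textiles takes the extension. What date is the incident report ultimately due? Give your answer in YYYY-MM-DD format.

2005-04-29

Trigger date 2005-01-22 + 90 calendar days = 2005-04-22.
2005-04-22 falls on a Friday, which is a business day, so no adjustment is needed.
Applying the 7-calendar-day extension: 2005-04-22 + 7 days = 2005-04-29.
2005-04-29 (Friday) is already a business day.
So the filing is due 2005-04-29.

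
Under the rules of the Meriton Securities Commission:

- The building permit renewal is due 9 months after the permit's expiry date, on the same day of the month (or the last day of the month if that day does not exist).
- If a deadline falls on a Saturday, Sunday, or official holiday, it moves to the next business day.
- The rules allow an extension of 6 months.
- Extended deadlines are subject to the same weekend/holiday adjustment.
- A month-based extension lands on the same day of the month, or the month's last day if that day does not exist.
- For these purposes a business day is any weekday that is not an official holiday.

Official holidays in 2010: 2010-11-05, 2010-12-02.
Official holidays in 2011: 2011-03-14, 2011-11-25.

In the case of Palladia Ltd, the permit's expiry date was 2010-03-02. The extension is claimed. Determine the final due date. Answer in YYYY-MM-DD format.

Moving 9 months forward from 2010-03-02 on the corresponding day gives 2010-12-02.
2010-12-02 is a listed holiday; the next business day is 2010-12-03 (Friday).
Add 6 months to 2010-12-03: 2011-06-03.
2011-06-03 is a Friday and not a listed holiday, so it stands.
The final due date is 2011-06-03.

2011-06-03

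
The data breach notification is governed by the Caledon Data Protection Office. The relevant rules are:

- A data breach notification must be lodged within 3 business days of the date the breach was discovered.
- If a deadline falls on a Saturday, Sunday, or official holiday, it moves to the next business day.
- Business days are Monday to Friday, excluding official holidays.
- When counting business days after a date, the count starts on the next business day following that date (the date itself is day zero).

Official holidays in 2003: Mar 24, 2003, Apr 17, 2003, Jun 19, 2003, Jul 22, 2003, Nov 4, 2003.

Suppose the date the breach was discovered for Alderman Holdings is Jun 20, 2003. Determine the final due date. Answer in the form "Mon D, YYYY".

Counting 3 business days after Jun 20, 2003 (skipping weekends and listed holidays) reaches Jun 25, 2003.
Jun 25, 2003 (Wednesday) is already a business day.
Deadline: Jun 25, 2003.

Jun 25, 2003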